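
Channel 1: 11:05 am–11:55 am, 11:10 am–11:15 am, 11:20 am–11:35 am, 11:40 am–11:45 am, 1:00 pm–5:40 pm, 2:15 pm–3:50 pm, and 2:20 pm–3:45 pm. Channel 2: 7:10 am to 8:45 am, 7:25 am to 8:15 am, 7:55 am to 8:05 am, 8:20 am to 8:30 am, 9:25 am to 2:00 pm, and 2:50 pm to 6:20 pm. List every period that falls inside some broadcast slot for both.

First set merges to 11:05 am–11:55 am, 1:00 pm–5:40 pm.
Second set merges to 7:10 am–8:45 am, 9:25 am–2:00 pm, 2:50 pm–6:20 pm.
11:05 am–11:55 am ∩ B → 11:05 am–11:55 am.
1:00 pm–5:40 pm ∩ B → 1:00 pm–2:00 pm, 2:50 pm–5:40 pm.

11:05 am–11:55 am, 1:00 pm–2:00 pm, 2:50 pm–5:40 pm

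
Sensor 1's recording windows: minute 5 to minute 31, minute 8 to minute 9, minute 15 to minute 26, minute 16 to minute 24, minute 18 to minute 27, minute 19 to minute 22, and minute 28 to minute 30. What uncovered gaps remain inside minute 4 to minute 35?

minute 4 to minute 5, minute 31 to minute 35

After merging, the occupied span is minute 5 to minute 31.
Complement within minute 4 to minute 35: minute 4 to minute 5, minute 31 to minute 35.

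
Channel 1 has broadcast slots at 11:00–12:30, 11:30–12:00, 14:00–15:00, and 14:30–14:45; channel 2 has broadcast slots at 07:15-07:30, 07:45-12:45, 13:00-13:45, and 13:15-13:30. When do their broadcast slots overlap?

A, merged: 11:00-12:30, 14:00-15:00.
B, merged: 07:15-07:30, 07:45-12:45, 13:00-13:45.
11:00-12:30 meets the second set on 11:00-12:30.
14:00-15:00: no overlap with the second set.

11:00-12:30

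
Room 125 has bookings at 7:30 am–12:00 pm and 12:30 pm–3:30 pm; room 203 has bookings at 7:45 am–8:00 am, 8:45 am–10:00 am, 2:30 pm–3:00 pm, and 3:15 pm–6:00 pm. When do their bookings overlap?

7:45 am–8:00 am, 8:45 am–10:00 am, 2:30 pm–3:00 pm, 3:15 pm–3:30 pm

7:30 am–12:00 pm overlaps B on 7:45 am–8:00 am, 8:45 am–10:00 am.
12:30 pm–3:30 pm overlaps B on 2:30 pm–3:00 pm, 3:15 pm–3:30 pm.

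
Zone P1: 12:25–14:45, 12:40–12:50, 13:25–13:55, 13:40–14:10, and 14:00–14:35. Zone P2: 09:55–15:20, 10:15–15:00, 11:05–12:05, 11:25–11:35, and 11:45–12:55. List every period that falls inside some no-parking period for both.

A, merged: 12:25-14:45.
B, merged: 09:55-15:20.
12:25-14:45 meets the second set on 12:25-14:45.

12:25-14:45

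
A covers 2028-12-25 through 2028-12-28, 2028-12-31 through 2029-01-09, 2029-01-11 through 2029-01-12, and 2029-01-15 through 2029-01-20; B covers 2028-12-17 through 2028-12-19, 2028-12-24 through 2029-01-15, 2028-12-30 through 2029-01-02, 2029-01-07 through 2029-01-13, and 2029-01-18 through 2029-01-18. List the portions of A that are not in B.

2029-01-16 through 2029-01-17, 2029-01-19 through 2029-01-20

Second set merges to 2028-12-17 through 2028-12-19, 2028-12-24 through 2029-01-15, 2029-01-18 through 2029-01-18.
2028-12-25 through 2028-12-28: fully covered by B → removed.
2028-12-31 through 2029-01-09: fully covered by B → removed.
2029-01-11 through 2029-01-12: fully covered by B → removed.
2029-01-15 through 2029-01-20 minus B → 2029-01-16 through 2029-01-17, 2029-01-19 through 2029-01-20.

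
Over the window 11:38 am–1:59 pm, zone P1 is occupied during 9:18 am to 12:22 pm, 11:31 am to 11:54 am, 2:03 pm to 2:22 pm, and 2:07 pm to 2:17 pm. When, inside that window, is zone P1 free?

12:22 pm–1:59 pm

After merging, the occupied span is 9:18 am–12:22 pm, 2:03 pm–2:22 pm.
Uncovered inside 11:38 am–1:59 pm: 12:22 pm–1:59 pm.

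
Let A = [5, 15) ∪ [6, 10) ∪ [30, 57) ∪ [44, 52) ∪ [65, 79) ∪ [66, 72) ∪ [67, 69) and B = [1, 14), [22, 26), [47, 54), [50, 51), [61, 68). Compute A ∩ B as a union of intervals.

[5, 14) ∪ [47, 54) ∪ [65, 68)

Merge the first list: [5, 15), [30, 57), [65, 79).
Merge the second list: [1, 14), [22, 26), [47, 54), [61, 68).
[5, 15) ∩ B → [5, 14).
[30, 57) ∩ B → [47, 54).
[65, 79) ∩ B → [65, 68).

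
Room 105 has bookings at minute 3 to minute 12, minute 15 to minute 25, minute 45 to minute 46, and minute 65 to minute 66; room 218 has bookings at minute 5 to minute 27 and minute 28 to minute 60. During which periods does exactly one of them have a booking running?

A \ B = minute 3 to minute 5, minute 65 to minute 66.
B \ A = minute 12 to minute 15, minute 25 to minute 27, minute 28 to minute 45, minute 46 to minute 60.
Union of the two gives the symmetric difference.

minute 3 to minute 5, minute 12 to minute 15, minute 25 to minute 27, minute 28 to minute 45, minute 46 to minute 60, minute 65 to minute 66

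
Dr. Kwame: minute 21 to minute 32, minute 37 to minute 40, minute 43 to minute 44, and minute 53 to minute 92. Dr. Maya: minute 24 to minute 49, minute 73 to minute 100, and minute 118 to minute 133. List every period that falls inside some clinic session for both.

minute 21 to minute 32 meets the second set on minute 24 to minute 32.
minute 37 to minute 40 meets the second set on minute 37 to minute 40.
minute 43 to minute 44 meets the second set on minute 43 to minute 44.
minute 53 to minute 92 meets the second set on minute 73 to minute 92.

minute 24 to minute 32, minute 37 to minute 40, minute 43 to minute 44, minute 73 to minute 92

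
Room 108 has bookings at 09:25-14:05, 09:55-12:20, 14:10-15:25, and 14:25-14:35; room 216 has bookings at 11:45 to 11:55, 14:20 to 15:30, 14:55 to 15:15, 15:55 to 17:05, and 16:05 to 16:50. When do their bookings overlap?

11:45–11:55, 14:20–15:25

First set merges to 09:25–14:05, 14:10–15:25.
Second set merges to 11:45–11:55, 14:20–15:30, 15:55–17:05.
09:25–14:05 meets the second set on 11:45–11:55.
14:10–15:25 meets the second set on 14:20–15:25.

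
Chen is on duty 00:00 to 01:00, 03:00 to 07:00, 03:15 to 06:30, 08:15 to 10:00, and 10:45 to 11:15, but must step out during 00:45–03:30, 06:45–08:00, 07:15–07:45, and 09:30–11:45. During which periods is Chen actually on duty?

00:00-00:45, 03:30-06:45, 08:15-09:30

Merge the first list: 00:00-01:00, 03:00-07:00, 08:15-10:00, 10:45-11:15.
Merge the second list: 00:45-03:30, 06:45-08:00, 09:30-11:45.
00:00-01:00 with B removed leaves 00:00-00:45.
03:00-07:00 with B removed leaves 03:30-06:45.
08:15-10:00 with B removed leaves 08:15-09:30.
10:45-11:15 lies entirely inside B → drops out.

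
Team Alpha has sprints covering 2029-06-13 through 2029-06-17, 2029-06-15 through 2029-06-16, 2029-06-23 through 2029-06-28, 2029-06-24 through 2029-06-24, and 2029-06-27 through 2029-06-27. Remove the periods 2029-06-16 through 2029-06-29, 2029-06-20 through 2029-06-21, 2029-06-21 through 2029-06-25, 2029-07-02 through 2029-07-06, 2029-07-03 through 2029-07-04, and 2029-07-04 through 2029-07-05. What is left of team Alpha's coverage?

2029-06-13 through 2029-06-15

First set merges to 2029-06-13 through 2029-06-17, 2029-06-23 through 2029-06-28.
Second set merges to 2029-06-16 through 2029-06-29, 2029-07-02 through 2029-07-06.
2029-06-13 through 2029-06-17 with B removed leaves 2029-06-13 through 2029-06-15.
2029-06-23 through 2029-06-28 lies entirely inside B → drops out.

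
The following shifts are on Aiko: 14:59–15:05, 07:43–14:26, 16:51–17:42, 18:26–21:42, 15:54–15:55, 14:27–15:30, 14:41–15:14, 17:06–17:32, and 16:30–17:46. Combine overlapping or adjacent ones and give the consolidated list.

Sort by start: 07:43–14:26, 14:27–15:30, 14:41–15:14, 14:59–15:05, 15:54–15:55, 16:30–17:46, 16:51–17:42, 17:06–17:32, 18:26–21:42.
14:27–15:30 is disjoint → start new block.
14:41–15:14 overlaps/touches 14:27–15:30 → extend to 14:27–15:30.
14:59–15:05 overlaps/touches 14:27–15:30 → extend to 14:27–15:30.
15:54–15:55 is disjoint → start new block.
16:30–17:46 is disjoint → start new block.
16:51–17:42 overlaps/touches 16:30–17:46 → extend to 16:30–17:46.
17:06–17:32 overlaps/touches 16:30–17:46 → extend to 16:30–17:46.
18:26–21:42 is disjoint → start new block.

07:43–14:26, 14:27–15:30, 15:54–15:55, 16:30–17:46, 18:26–21:42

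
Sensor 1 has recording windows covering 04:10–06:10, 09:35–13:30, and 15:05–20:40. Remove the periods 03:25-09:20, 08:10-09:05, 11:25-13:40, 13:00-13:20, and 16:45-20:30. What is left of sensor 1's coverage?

09:35–11:25, 15:05–16:45, 20:30–20:40

Second set merges to 03:25–09:20, 11:25–13:40, 16:45–20:30.
04:10–06:10: fully covered by B → removed.
09:35–13:30 minus B → 09:35–11:25.
15:05–20:40 minus B → 15:05–16:45, 20:30–20:40.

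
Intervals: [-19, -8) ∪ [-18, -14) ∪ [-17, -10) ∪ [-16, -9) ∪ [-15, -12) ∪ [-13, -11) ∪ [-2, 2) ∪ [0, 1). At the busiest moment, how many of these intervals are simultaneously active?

Sweep endpoints in order; track running count of active intervals.
Peak of 5 reached at -15.

5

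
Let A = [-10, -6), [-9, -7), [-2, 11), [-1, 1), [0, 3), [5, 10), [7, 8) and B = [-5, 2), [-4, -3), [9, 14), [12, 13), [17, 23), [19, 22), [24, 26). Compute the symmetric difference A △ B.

[-10, -6) ∪ [-5, -2) ∪ [2, 9) ∪ [11, 14) ∪ [17, 23) ∪ [24, 26)

A, merged: [-10, -6), [-2, 11).
B, merged: [-5, 2), [9, 14), [17, 23), [24, 26).
Only in the first: [-10, -6), [2, 9).
Only in the second: [-5, -2), [11, 14), [17, 23), [24, 26).
Together these are the periods covered by exactly one.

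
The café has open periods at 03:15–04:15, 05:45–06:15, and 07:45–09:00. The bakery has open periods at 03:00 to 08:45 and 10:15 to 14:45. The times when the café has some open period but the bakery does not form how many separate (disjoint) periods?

1

A \ B = 08:45–09:00.
That is 1 disjoint piece.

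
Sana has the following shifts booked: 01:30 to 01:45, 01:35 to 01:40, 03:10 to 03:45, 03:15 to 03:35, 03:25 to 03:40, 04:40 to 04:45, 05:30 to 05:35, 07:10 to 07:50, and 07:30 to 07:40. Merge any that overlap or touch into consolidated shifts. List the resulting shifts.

01:35–01:40 overlaps/touches 01:30–01:45 → extend to 01:30–01:45.
03:10–03:45 is disjoint → start new block.
03:15–03:35 overlaps/touches 03:10–03:45 → extend to 03:10–03:45.
03:25–03:40 overlaps/touches 03:10–03:45 → extend to 03:10–03:45.
04:40–04:45 is disjoint → start new block.
05:30–05:35 is disjoint → start new block.
07:10–07:50 is disjoint → start new block.
07:30–07:40 overlaps/touches 07:10–07:50 → extend to 07:10–07:50.

01:30–01:45, 03:10–03:45, 04:40–04:45, 05:30–05:35, 07:10–07:50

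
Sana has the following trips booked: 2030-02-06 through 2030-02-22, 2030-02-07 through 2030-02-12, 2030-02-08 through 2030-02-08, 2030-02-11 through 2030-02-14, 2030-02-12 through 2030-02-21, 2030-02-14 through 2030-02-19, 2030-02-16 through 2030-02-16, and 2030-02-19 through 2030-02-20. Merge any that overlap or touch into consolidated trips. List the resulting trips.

2030-02-07 through 2030-02-12 overlaps/touches 2030-02-06 through 2030-02-22 → extend to 2030-02-06 through 2030-02-22.
2030-02-08 through 2030-02-08 overlaps/touches 2030-02-06 through 2030-02-22 → extend to 2030-02-06 through 2030-02-22.
2030-02-11 through 2030-02-14 overlaps/touches 2030-02-06 through 2030-02-22 → extend to 2030-02-06 through 2030-02-22.
2030-02-12 through 2030-02-21 overlaps/touches 2030-02-06 through 2030-02-22 → extend to 2030-02-06 through 2030-02-22.
2030-02-14 through 2030-02-19 overlaps/touches 2030-02-06 through 2030-02-22 → extend to 2030-02-06 through 2030-02-22.
2030-02-16 through 2030-02-16 overlaps/touches 2030-02-06 through 2030-02-22 → extend to 2030-02-06 through 2030-02-22.
2030-02-19 through 2030-02-20 overlaps/touches 2030-02-06 through 2030-02-22 → extend to 2030-02-06 through 2030-02-22.

2030-02-06 through 2030-02-22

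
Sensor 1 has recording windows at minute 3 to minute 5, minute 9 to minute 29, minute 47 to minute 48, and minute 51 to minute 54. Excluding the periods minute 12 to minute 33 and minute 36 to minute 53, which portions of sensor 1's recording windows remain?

minute 3 to minute 5: nothing removed.
minute 9 to minute 29 \ B = minute 9 to minute 12.
minute 47 to minute 48: entirely removed.
minute 51 to minute 54 \ B = minute 53 to minute 54.

minute 3 to minute 5, minute 9 to minute 12, minute 53 to minute 54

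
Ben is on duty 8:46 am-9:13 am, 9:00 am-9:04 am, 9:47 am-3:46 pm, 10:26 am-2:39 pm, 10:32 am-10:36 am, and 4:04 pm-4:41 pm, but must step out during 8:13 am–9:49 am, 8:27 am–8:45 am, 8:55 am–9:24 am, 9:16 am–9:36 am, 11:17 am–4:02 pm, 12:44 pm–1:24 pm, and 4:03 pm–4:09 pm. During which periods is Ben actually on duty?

9:49 am–11:17 am, 4:09 pm–4:41 pm

Merge the first list: 8:46 am–9:13 am, 9:47 am–3:46 pm, 4:04 pm–4:41 pm.
Merge the second list: 8:13 am–9:49 am, 11:17 am–4:02 pm, 4:03 pm–4:09 pm.
8:46 am–9:13 am: fully covered by B → removed.
9:47 am–3:46 pm minus B → 9:49 am–11:17 am.
4:04 pm–4:41 pm minus B → 4:09 pm–4:41 pm.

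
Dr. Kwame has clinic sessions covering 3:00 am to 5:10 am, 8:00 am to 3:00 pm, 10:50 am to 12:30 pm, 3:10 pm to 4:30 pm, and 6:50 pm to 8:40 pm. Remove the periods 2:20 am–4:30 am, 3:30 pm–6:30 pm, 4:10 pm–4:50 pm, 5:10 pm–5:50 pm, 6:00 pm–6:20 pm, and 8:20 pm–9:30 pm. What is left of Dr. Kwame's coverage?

First set merges to 3:00 am–5:10 am, 8:00 am–3:00 pm, 3:10 pm–4:30 pm, 6:50 pm–8:40 pm.
Second set merges to 2:20 am–4:30 am, 3:30 pm–6:30 pm, 8:20 pm–9:30 pm.
3:00 am–5:10 am \ B = 4:30 am–5:10 am.
8:00 am–3:00 pm: nothing removed.
3:10 pm–4:30 pm \ B = 3:10 pm–3:30 pm.
6:50 pm–8:40 pm \ B = 6:50 pm–8:20 pm.

4:30 am–5:10 am, 8:00 am–3:00 pm, 3:10 pm–3:30 pm, 6:50 pm–8:20 pm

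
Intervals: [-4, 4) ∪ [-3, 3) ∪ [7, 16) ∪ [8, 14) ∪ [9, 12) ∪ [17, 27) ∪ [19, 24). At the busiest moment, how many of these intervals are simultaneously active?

Sweep endpoints in order; track running count of active intervals.
Peak of 3 reached at 9.

3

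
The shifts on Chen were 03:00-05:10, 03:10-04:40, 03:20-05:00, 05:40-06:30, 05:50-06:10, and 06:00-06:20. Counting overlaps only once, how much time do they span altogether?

Merged: 03:00-05:10, 05:40-06:30.
Lengths: 2 h 10 min + 50 min = 3 h.

3 h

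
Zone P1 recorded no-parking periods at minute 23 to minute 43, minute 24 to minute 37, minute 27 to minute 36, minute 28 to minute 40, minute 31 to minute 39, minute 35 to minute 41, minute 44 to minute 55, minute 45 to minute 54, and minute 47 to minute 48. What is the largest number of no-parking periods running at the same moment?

Walk the sorted start/end points keeping a running depth.
The depth first hits 6 at minute 35.

6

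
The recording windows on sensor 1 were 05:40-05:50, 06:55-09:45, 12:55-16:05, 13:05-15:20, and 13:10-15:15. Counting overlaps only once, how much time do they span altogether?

6 h 10 min

Merged: 05:40-05:50, 06:55-09:45, 12:55-16:05.
Lengths: 10 min + 2 h 50 min + 3 h 10 min = 6 h 10 min.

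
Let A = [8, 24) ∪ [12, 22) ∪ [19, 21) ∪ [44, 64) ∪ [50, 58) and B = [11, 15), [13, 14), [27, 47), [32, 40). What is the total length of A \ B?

Merge the first list: [8, 24), [44, 64).
Merge the second list: [11, 15), [27, 47).
A \ B = [8, 11), [15, 24), [47, 64).
Total: 3 + 9 + 17 = 29.

29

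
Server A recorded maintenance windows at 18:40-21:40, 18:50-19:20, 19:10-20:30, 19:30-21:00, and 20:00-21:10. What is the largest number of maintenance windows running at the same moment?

4

Sweep endpoints in order; track running count of active intervals.
Peak of 4 reached at 20:00.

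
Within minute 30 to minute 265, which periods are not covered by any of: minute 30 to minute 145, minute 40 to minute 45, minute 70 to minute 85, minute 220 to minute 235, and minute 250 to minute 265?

Covered (merged): minute 30 to minute 145, minute 220 to minute 235, minute 250 to minute 265.
Uncovered inside minute 30 to minute 265: minute 145 to minute 220, minute 235 to minute 250.

minute 145 to minute 220, minute 235 to minute 250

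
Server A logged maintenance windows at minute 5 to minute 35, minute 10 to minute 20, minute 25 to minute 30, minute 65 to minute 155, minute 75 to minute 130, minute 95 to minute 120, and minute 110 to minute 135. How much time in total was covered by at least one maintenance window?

120 minutes

Merged: minute 5 to minute 35, minute 65 to minute 155.
Lengths: 30 minutes + 90 minutes = 120 minutes.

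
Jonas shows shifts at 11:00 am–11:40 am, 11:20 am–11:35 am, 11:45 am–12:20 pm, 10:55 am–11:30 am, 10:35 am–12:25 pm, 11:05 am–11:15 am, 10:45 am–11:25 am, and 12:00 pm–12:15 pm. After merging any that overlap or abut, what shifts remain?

10:35 am–12:25 pm

Sort by start: 10:35 am–12:25 pm, 10:45 am–11:25 am, 10:55 am–11:30 am, 11:00 am–11:40 am, 11:05 am–11:15 am, 11:20 am–11:35 am, 11:45 am–12:20 pm, 12:00 pm–12:15 pm.
10:45 am–11:25 am overlaps/touches 10:35 am–12:25 pm → extend to 10:35 am–12:25 pm.
10:55 am–11:30 am overlaps/touches 10:35 am–12:25 pm → extend to 10:35 am–12:25 pm.
11:00 am–11:40 am overlaps/touches 10:35 am–12:25 pm → extend to 10:35 am–12:25 pm.
11:05 am–11:15 am overlaps/touches 10:35 am–12:25 pm → extend to 10:35 am–12:25 pm.
11:20 am–11:35 am overlaps/touches 10:35 am–12:25 pm → extend to 10:35 am–12:25 pm.
11:45 am–12:20 pm overlaps/touches 10:35 am–12:25 pm → extend to 10:35 am–12:25 pm.
12:00 pm–12:15 pm overlaps/touches 10:35 am–12:25 pm → extend to 10:35 am–12:25 pm.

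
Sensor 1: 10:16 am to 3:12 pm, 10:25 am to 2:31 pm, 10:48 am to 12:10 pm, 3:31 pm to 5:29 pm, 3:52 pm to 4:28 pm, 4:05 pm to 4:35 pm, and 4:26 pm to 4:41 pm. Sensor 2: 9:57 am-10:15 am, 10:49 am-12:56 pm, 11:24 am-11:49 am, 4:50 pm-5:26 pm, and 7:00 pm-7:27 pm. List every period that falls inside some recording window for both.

Merge the first list: 10:16 am–3:12 pm, 3:31 pm–5:29 pm.
Merge the second list: 9:57 am–10:15 am, 10:49 am–12:56 pm, 4:50 pm–5:26 pm, 7:00 pm–7:27 pm.
10:16 am–3:12 pm overlaps B on 10:49 am–12:56 pm.
3:31 pm–5:29 pm overlaps B on 4:50 pm–5:26 pm.

10:49 am–12:56 pm, 4:50 pm–5:26 pm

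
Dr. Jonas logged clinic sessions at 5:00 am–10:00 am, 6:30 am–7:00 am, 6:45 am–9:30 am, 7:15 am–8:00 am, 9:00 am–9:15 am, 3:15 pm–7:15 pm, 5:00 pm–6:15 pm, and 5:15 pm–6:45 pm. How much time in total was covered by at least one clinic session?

9 h

Merged: 5:00 am–10:00 am, 3:15 pm–7:15 pm.
Lengths: 5 h + 4 h = 9 h.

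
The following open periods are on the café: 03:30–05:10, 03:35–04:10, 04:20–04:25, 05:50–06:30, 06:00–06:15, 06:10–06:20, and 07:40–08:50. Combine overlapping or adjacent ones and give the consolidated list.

03:30-05:10, 05:50-06:30, 07:40-08:50

03:35-04:10 overlaps/touches 03:30-05:10 → extend to 03:30-05:10.
04:20-04:25 overlaps/touches 03:30-05:10 → extend to 03:30-05:10.
05:50-06:30 is disjoint → start new block.
06:00-06:15 overlaps/touches 05:50-06:30 → extend to 05:50-06:30.
06:10-06:20 overlaps/touches 05:50-06:30 → extend to 05:50-06:30.
07:40-08:50 is disjoint → start new block.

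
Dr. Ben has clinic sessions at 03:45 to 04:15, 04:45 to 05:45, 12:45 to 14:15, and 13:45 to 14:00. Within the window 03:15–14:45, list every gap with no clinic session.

Covered (merged): 03:45–04:15, 04:45–05:45, 12:45–14:15.
Uncovered inside 03:15–14:45: 03:15–03:45, 04:15–04:45, 05:45–12:45, 14:15–14:45.

03:15–03:45, 04:15–04:45, 05:45–12:45, 14:15–14:45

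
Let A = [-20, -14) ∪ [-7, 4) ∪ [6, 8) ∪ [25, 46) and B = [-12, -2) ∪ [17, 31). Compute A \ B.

[-20, -14) ∪ [-2, 4) ∪ [6, 8) ∪ [31, 46)

[-20, -14) is untouched.
[-7, 4) with B removed leaves [-2, 4).
[6, 8) is untouched.
[25, 46) with B removed leaves [31, 46).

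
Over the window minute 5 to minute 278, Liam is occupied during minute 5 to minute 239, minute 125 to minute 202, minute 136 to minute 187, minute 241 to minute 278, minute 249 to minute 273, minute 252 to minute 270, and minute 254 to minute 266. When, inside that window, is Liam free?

minute 239 to minute 241

The merged coverage is minute 5 to minute 239, minute 241 to minute 278.
Complement within minute 5 to minute 278: minute 239 to minute 241.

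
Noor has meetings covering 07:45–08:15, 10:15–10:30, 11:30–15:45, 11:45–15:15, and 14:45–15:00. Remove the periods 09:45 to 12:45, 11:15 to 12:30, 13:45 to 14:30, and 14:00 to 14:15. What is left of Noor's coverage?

Merge the first list: 07:45–08:15, 10:15–10:30, 11:30–15:45.
Merge the second list: 09:45–12:45, 13:45–14:30.
07:45–08:15: no B overlap → unchanged.
10:15–10:30: fully covered by B → removed.
11:30–15:45 minus B → 12:45–13:45, 14:30–15:45.

07:45–08:15, 12:45–13:45, 14:30–15:45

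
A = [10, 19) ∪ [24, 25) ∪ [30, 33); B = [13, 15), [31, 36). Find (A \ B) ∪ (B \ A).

Only in the first: [10, 13), [15, 19), [24, 25), [30, 31).
Only in the second: [33, 36).
Together these are the periods covered by exactly one.

[10, 13) ∪ [15, 19) ∪ [24, 25) ∪ [30, 31) ∪ [33, 36)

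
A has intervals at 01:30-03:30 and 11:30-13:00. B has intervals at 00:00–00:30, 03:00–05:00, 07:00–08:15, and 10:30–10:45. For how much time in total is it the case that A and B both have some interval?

30 min

A ∩ B = 03:00–03:30.
Total: 30 min.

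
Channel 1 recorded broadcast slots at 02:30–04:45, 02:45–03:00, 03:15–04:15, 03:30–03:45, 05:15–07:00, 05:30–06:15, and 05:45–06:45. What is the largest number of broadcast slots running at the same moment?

3

Sweep endpoints in order; track running count of active intervals.
Peak of 3 reached at 03:30.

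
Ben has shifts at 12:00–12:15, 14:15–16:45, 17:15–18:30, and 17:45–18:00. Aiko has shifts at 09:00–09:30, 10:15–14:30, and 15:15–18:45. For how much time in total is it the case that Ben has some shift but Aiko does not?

45 min

Merge the first list: 12:00–12:15, 14:15–16:45, 17:15–18:30.
A \ B = 14:30–15:15.
Total: 45 min.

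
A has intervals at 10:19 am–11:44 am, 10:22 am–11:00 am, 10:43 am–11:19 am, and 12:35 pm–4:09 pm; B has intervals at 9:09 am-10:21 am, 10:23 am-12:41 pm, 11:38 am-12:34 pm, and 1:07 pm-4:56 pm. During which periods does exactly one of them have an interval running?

9:09 am–10:19 am, 10:21 am–10:23 am, 11:44 am–12:35 pm, 12:41 pm–1:07 pm, 4:09 pm–4:56 pm

A, merged: 10:19 am–11:44 am, 12:35 pm–4:09 pm.
B, merged: 9:09 am–10:21 am, 10:23 am–12:41 pm, 1:07 pm–4:56 pm.
A \ B = 10:21 am–10:23 am, 12:41 pm–1:07 pm.
B \ A = 9:09 am–10:19 am, 11:44 am–12:35 pm, 4:09 pm–4:56 pm.
Union of the two gives the symmetric difference.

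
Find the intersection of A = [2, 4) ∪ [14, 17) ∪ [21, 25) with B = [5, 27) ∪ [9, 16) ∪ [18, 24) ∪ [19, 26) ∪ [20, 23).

[14, 17) ∪ [21, 25)

B, merged: [5, 27).
[2, 4) meets no B interval.
[14, 17) ∩ B → [14, 17).
[21, 25) ∩ B → [21, 25).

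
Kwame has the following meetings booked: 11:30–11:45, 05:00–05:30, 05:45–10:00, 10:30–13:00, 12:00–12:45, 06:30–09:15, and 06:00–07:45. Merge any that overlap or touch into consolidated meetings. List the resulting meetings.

Sort by start: 05:00–05:30, 05:45–10:00, 06:00–07:45, 06:30–09:15, 10:30–13:00, 11:30–11:45, 12:00–12:45.
05:45–10:00 is disjoint → start new block.
06:00–07:45 overlaps/touches 05:45–10:00 → extend to 05:45–10:00.
06:30–09:15 overlaps/touches 05:45–10:00 → extend to 05:45–10:00.
10:30–13:00 is disjoint → start new block.
11:30–11:45 overlaps/touches 10:30–13:00 → extend to 10:30–13:00.
12:00–12:45 overlaps/touches 10:30–13:00 → extend to 10:30–13:00.

05:00–05:30, 05:45–10:00, 10:30–13:00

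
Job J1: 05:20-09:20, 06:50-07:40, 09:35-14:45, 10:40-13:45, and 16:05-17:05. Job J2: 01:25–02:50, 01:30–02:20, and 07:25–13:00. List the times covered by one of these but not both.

Merge the first list: 05:20-09:20, 09:35-14:45, 16:05-17:05.
Merge the second list: 01:25-02:50, 07:25-13:00.
A but not B: 05:20-07:25, 13:00-14:45, 16:05-17:05.
B but not A: 01:25-02:50, 09:20-09:35.
Combining gives A △ B.

01:25-02:50, 05:20-07:25, 09:20-09:35, 13:00-14:45, 16:05-17:05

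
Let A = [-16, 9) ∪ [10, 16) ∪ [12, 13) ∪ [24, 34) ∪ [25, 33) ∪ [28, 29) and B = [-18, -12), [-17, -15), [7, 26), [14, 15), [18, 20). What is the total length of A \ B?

Merge the first list: [-16, 9), [10, 16), [24, 34).
Merge the second list: [-18, -12), [7, 26).
A \ B = [-12, 7), [26, 34).
Total: 19 + 8 = 27.

27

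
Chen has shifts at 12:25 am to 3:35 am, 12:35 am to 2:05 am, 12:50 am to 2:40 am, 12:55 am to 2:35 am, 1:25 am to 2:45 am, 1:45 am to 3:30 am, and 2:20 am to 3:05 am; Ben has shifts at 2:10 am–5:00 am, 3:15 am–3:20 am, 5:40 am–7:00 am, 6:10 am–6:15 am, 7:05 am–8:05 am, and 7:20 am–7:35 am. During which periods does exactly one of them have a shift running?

12:25 am–2:10 am, 3:35 am–5:00 am, 5:40 am–7:00 am, 7:05 am–8:05 am

First set merges to 12:25 am–3:35 am.
Second set merges to 2:10 am–5:00 am, 5:40 am–7:00 am, 7:05 am–8:05 am.
A but not B: 12:25 am–2:10 am.
B but not A: 3:35 am–5:00 am, 5:40 am–7:00 am, 7:05 am–8:05 am.
Combining gives A △ B.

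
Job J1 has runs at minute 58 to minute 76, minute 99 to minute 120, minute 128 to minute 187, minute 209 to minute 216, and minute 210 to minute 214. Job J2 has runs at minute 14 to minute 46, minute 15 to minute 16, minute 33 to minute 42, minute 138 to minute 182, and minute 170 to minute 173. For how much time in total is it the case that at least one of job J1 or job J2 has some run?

A, merged: minute 58 to minute 76, minute 99 to minute 120, minute 128 to minute 187, minute 209 to minute 216.
B, merged: minute 14 to minute 46, minute 138 to minute 182.
A ∪ B = minute 14 to minute 46, minute 58 to minute 76, minute 99 to minute 120, minute 128 to minute 187, minute 209 to minute 216.
Total: 32 minutes + 18 minutes + 21 minutes + 59 minutes + 7 minutes = 137 minutes.

137 minutes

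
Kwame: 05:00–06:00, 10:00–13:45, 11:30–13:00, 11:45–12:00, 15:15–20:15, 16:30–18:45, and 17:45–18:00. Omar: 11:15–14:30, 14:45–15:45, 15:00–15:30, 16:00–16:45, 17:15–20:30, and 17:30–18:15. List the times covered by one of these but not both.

05:00–06:00, 10:00–11:15, 13:45–14:30, 14:45–15:15, 15:45–16:00, 16:45–17:15, 20:15–20:30

Merge the first list: 05:00–06:00, 10:00–13:45, 15:15–20:15.
Merge the second list: 11:15–14:30, 14:45–15:45, 16:00–16:45, 17:15–20:30.
A \ B = 05:00–06:00, 10:00–11:15, 15:45–16:00, 16:45–17:15.
B \ A = 13:45–14:30, 14:45–15:15, 20:15–20:30.
Union of the two gives the symmetric difference.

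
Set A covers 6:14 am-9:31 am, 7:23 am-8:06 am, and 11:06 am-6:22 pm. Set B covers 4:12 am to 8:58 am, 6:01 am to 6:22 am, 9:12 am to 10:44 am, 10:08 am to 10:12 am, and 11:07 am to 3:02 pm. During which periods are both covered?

First set merges to 6:14 am-9:31 am, 11:06 am-6:22 pm.
Second set merges to 4:12 am-8:58 am, 9:12 am-10:44 am, 11:07 am-3:02 pm.
6:14 am-9:31 am overlaps B on 6:14 am-8:58 am, 9:12 am-9:31 am.
11:06 am-6:22 pm overlaps B on 11:07 am-3:02 pm.

6:14 am-8:58 am, 9:12 am-9:31 am, 11:07 am-3:02 pm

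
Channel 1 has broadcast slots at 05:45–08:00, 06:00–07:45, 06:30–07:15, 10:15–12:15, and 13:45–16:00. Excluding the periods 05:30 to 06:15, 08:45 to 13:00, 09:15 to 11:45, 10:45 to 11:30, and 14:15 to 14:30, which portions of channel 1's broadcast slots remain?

06:15–08:00, 13:45–14:15, 14:30–16:00

First set merges to 05:45–08:00, 10:15–12:15, 13:45–16:00.
Second set merges to 05:30–06:15, 08:45–13:00, 14:15–14:30.
05:45–08:00 with B removed leaves 06:15–08:00.
10:15–12:15 lies entirely inside B → drops out.
13:45–16:00 with B removed leaves 13:45–14:15, 14:30–16:00.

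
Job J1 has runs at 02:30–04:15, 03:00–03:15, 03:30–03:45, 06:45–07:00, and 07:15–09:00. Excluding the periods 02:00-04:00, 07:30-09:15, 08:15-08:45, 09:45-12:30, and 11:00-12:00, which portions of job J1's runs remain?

04:00–04:15, 06:45–07:00, 07:15–07:30

Merge the first list: 02:30–04:15, 06:45–07:00, 07:15–09:00.
Merge the second list: 02:00–04:00, 07:30–09:15, 09:45–12:30.
02:30–04:15 \ B = 04:00–04:15.
06:45–07:00: nothing removed.
07:15–09:00 \ B = 07:15–07:30.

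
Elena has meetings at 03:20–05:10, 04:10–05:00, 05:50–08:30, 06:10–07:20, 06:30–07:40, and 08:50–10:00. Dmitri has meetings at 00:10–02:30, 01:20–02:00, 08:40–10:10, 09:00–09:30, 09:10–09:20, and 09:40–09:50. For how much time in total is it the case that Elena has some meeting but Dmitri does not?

4 h 30 min

A, merged: 03:20–05:10, 05:50–08:30, 08:50–10:00.
B, merged: 00:10–02:30, 08:40–10:10.
A \ B = 03:20–05:10, 05:50–08:30.
Total: 1 h 50 min + 2 h 40 min = 4 h 30 min.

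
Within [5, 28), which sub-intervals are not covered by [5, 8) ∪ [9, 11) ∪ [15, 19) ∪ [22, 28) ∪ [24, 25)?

Covered (merged): [5, 8), [9, 11), [15, 19), [22, 28).
Uncovered inside [5, 28): [8, 9), [11, 15), [19, 22).

[8, 9) ∪ [11, 15) ∪ [19, 22)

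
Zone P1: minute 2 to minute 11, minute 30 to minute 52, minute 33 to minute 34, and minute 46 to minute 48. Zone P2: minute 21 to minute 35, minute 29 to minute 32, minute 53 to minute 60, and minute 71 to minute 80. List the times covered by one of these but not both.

minute 2 to minute 11, minute 21 to minute 30, minute 35 to minute 52, minute 53 to minute 60, minute 71 to minute 80

A, merged: minute 2 to minute 11, minute 30 to minute 52.
B, merged: minute 21 to minute 35, minute 53 to minute 60, minute 71 to minute 80.
A \ B = minute 2 to minute 11, minute 35 to minute 52.
B \ A = minute 21 to minute 30, minute 53 to minute 60, minute 71 to minute 80.
Union of the two gives the symmetric difference.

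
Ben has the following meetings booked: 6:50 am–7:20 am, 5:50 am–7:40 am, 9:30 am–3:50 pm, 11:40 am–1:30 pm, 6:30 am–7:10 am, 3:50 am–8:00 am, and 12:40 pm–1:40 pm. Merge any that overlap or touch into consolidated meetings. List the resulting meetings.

Sort by start: 3:50 am–8:00 am, 5:50 am–7:40 am, 6:30 am–7:10 am, 6:50 am–7:20 am, 9:30 am–3:50 pm, 11:40 am–1:30 pm, 12:40 pm–1:40 pm.
5:50 am–7:40 am overlaps/touches 3:50 am–8:00 am → extend to 3:50 am–8:00 am.
6:30 am–7:10 am overlaps/touches 3:50 am–8:00 am → extend to 3:50 am–8:00 am.
6:50 am–7:20 am overlaps/touches 3:50 am–8:00 am → extend to 3:50 am–8:00 am.
9:30 am–3:50 pm is disjoint → start new block.
11:40 am–1:30 pm overlaps/touches 9:30 am–3:50 pm → extend to 9:30 am–3:50 pm.
12:40 pm–1:40 pm overlaps/touches 9:30 am–3:50 pm → extend to 9:30 am–3:50 pm.

3:50 am–8:00 am, 9:30 am–3:50 pm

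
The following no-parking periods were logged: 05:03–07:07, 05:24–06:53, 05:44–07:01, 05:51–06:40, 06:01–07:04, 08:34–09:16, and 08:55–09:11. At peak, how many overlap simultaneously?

5

At 06:01, 5 of the intervals are simultaneously active.
No point has more.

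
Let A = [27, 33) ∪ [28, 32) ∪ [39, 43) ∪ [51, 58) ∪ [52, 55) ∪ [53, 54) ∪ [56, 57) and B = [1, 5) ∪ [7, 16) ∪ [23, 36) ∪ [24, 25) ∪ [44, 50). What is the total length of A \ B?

11

First set merges to [27, 33), [39, 43), [51, 58).
Second set merges to [1, 5), [7, 16), [23, 36), [44, 50).
A \ B = [39, 43), [51, 58).
Total: 4 + 7 = 11.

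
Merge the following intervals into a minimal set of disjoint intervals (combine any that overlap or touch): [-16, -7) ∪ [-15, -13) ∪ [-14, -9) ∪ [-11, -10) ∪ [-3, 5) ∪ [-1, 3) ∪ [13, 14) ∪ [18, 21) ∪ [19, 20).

[-15, -13) overlaps/touches [-16, -7) → extend to [-16, -7).
[-14, -9) overlaps/touches [-16, -7) → extend to [-16, -7).
[-11, -10) overlaps/touches [-16, -7) → extend to [-16, -7).
[-3, 5) is disjoint → start new block.
[-1, 3) overlaps/touches [-3, 5) → extend to [-3, 5).
[13, 14) is disjoint → start new block.
[18, 21) is disjoint → start new block.
[19, 20) overlaps/touches [18, 21) → extend to [18, 21).

[-16, -7) ∪ [-3, 5) ∪ [13, 14) ∪ [18, 21)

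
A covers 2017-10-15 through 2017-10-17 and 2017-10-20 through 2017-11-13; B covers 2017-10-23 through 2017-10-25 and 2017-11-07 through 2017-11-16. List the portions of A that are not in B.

2017-10-15 through 2017-10-17: nothing removed.
2017-10-20 through 2017-11-13 \ B = 2017-10-20 through 2017-10-22, 2017-10-26 through 2017-11-06.

2017-10-15 through 2017-10-17, 2017-10-20 through 2017-10-22, 2017-10-26 through 2017-11-06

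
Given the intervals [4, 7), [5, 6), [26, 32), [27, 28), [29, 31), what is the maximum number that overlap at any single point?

Walk the sorted start/end points keeping a running depth.
The depth first hits 2 at 5.

2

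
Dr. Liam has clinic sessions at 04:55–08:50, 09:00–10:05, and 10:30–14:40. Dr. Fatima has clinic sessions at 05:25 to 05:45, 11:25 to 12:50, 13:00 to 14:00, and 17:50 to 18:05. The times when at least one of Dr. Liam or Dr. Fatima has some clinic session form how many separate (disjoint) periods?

4

A ∪ B = 04:55–08:50, 09:00–10:05, 10:30–14:40, 17:50–18:05.
That is 4 disjoint pieces.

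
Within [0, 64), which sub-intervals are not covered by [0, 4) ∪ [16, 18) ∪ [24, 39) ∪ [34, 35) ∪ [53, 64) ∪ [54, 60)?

[4, 16) ∪ [18, 24) ∪ [39, 53)

After merging, the occupied span is [0, 4), [16, 18), [24, 39), [53, 64).
Uncovered inside [0, 64): [4, 16), [18, 24), [39, 53).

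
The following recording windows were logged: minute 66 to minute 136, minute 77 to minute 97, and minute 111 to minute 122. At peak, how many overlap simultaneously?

Walk the sorted start/end points keeping a running depth.
The depth first hits 2 at minute 77.

2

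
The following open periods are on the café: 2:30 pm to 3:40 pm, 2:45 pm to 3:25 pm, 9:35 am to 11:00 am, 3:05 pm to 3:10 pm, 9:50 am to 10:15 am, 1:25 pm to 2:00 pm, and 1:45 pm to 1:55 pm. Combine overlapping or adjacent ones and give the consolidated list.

Sort by start: 9:35 am-11:00 am, 9:50 am-10:15 am, 1:25 pm-2:00 pm, 1:45 pm-1:55 pm, 2:30 pm-3:40 pm, 2:45 pm-3:25 pm, 3:05 pm-3:10 pm.
9:50 am-10:15 am overlaps/touches 9:35 am-11:00 am → extend to 9:35 am-11:00 am.
1:25 pm-2:00 pm is disjoint → start new block.
1:45 pm-1:55 pm overlaps/touches 1:25 pm-2:00 pm → extend to 1:25 pm-2:00 pm.
2:30 pm-3:40 pm is disjoint → start new block.
2:45 pm-3:25 pm overlaps/touches 2:30 pm-3:40 pm → extend to 2:30 pm-3:40 pm.
3:05 pm-3:10 pm overlaps/touches 2:30 pm-3:40 pm → extend to 2:30 pm-3:40 pm.

9:35 am-11:00 am, 1:25 pm-2:00 pm, 2:30 pm-3:40 pm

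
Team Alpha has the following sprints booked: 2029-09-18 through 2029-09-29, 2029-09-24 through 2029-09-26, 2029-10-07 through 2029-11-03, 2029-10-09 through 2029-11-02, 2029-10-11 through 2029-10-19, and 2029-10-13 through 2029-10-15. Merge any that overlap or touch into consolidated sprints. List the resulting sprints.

2029-09-24 through 2029-09-26 overlaps/touches 2029-09-18 through 2029-09-29 → extend to 2029-09-18 through 2029-09-29.
2029-10-07 through 2029-11-03 is disjoint → start new block.
2029-10-09 through 2029-11-02 overlaps/touches 2029-10-07 through 2029-11-03 → extend to 2029-10-07 through 2029-11-03.
2029-10-11 through 2029-10-19 overlaps/touches 2029-10-07 through 2029-11-03 → extend to 2029-10-07 through 2029-11-03.
2029-10-13 through 2029-10-15 overlaps/touches 2029-10-07 through 2029-11-03 → extend to 2029-10-07 through 2029-11-03.

2029-09-18 through 2029-09-29, 2029-10-07 through 2029-11-03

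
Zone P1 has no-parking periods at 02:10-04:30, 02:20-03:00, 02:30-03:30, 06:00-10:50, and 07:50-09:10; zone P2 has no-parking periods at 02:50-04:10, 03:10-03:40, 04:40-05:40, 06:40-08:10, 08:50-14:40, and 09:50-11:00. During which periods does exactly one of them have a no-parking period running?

02:10-02:50, 04:10-04:30, 04:40-05:40, 06:00-06:40, 08:10-08:50, 10:50-14:40

First set merges to 02:10-04:30, 06:00-10:50.
Second set merges to 02:50-04:10, 04:40-05:40, 06:40-08:10, 08:50-14:40.
A \ B = 02:10-02:50, 04:10-04:30, 06:00-06:40, 08:10-08:50.
B \ A = 04:40-05:40, 10:50-14:40.
Union of the two gives the symmetric difference.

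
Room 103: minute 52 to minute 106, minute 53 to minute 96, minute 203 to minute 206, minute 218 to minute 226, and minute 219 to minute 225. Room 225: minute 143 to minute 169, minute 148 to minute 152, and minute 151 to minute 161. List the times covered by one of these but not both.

First set merges to minute 52 to minute 106, minute 203 to minute 206, minute 218 to minute 226.
Second set merges to minute 143 to minute 169.
A but not B: minute 52 to minute 106, minute 203 to minute 206, minute 218 to minute 226.
B but not A: minute 143 to minute 169.
Combining gives A △ B.

minute 52 to minute 106, minute 143 to minute 169, minute 203 to minute 206, minute 218 to minute 226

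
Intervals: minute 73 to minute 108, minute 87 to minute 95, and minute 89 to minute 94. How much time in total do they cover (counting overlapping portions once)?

35 minutes

Merged: minute 73 to minute 108.
Length: 35 minutes.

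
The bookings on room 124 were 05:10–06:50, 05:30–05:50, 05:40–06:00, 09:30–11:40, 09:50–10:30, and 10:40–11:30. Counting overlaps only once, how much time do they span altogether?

Merged: 05:10–06:50, 09:30–11:40.
Lengths: 1 h 40 min + 2 h 10 min = 3 h 50 min.

3 h 50 min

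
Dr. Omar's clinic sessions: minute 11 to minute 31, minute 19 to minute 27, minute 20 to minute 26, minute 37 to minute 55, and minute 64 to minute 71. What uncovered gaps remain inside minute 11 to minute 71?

Covered (merged): minute 11 to minute 31, minute 37 to minute 55, minute 64 to minute 71.
Complement within minute 11 to minute 71: minute 31 to minute 37, minute 55 to minute 64.

minute 31 to minute 37, minute 55 to minute 64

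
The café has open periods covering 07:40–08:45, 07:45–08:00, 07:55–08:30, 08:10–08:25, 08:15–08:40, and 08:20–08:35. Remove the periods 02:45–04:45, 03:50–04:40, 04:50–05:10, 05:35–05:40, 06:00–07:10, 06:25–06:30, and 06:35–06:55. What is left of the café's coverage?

07:40–08:45

Merge the first list: 07:40–08:45.
Merge the second list: 02:45–04:45, 04:50–05:10, 05:35–05:40, 06:00–07:10.
07:40–08:45 is untouched.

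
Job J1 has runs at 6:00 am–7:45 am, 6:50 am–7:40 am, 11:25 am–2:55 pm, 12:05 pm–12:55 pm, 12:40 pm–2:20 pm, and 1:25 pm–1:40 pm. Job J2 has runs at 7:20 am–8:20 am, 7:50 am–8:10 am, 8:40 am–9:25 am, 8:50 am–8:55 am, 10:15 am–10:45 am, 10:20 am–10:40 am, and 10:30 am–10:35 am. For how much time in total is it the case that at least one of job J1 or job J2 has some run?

First set merges to 6:00 am–7:45 am, 11:25 am–2:55 pm.
Second set merges to 7:20 am–8:20 am, 8:40 am–9:25 am, 10:15 am–10:45 am.
A ∪ B = 6:00 am–8:20 am, 8:40 am–9:25 am, 10:15 am–10:45 am, 11:25 am–2:55 pm.
Total: 2 h 20 min + 45 min + 30 min + 3 h 30 min = 7 h 5 min.

7 h 5 min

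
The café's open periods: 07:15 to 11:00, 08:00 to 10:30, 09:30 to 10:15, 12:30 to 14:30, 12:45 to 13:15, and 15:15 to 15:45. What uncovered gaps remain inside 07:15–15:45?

11:00–12:30, 14:30–15:15

The merged coverage is 07:15–11:00, 12:30–14:30, 15:15–15:45.
Complement within 07:15–15:45: 11:00–12:30, 14:30–15:15.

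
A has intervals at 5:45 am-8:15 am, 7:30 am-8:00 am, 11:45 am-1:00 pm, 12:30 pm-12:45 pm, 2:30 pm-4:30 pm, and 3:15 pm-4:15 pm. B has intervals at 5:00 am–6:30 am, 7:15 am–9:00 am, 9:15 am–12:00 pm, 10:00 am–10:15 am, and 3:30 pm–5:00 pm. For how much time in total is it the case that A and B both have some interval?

A, merged: 5:45 am–8:15 am, 11:45 am–1:00 pm, 2:30 pm–4:30 pm.
B, merged: 5:00 am–6:30 am, 7:15 am–9:00 am, 9:15 am–12:00 pm, 3:30 pm–5:00 pm.
A ∩ B = 5:45 am–6:30 am, 7:15 am–8:15 am, 11:45 am–12:00 pm, 3:30 pm–4:30 pm.
Total: 45 min + 1 h + 15 min + 1 h = 3 h.

3 h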